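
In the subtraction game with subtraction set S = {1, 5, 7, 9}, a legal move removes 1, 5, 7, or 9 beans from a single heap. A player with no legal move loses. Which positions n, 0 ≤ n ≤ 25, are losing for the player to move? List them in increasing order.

0, 2, 4, 6, 8, 10, 12, 14, 16, 18, 20, 22, 24

G(0) = 0
G(1) = mex{0} = 1
G(2) = mex{1} = 0
G(3) = mex{0} = 1
G(4) = mex{1} = 0
G(5) = mex{0,0} = 1
G(6) = mex{1,1} = 0
G(7) = mex{0,0,0} = 1
G(8) = mex{1,1,1} = 0
G(9) = mex{0,0,0,0} = 1
G(10) = mex{1,1,1,1} = 0
G(11) = mex{0,0,0,0} = 1
G(12) = mex{1,1,1,1} = 0
G(13) = mex{0,0,0,0} = 1
G(14) = mex{1,1,1,1} = 0
G(15) = mex{0,0,0,0} = 1
G(16) = mex{1,1,1,1} = 0
G(17) = mex{0,0,0,0} = 1
G(18) = mex{1,1,1,1} = 0
G(19) = mex{0,0,0,0} = 1
G(20) = mex{1,1,1,1} = 0
G(21) = mex{0,0,0,0} = 1
G(22) = mex{1,1,1,1} = 0
G(23) = mex{0,0,0,0} = 1
G(24) = mex{1,1,1,1} = 0
G(25) = mex{0,0,0,0} = 1
P-positions are exactly the n with G(n) = 0.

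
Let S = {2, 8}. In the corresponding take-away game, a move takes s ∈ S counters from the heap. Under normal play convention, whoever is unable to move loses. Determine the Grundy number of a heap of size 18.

n :  0  1  2  3  4  5  6  7  8  9 10 11 12 13 14 15 16 17 18
G :  0  0  1  1  0  0  1  1  2  2  0  0  1  1  0  0  1  1  2

2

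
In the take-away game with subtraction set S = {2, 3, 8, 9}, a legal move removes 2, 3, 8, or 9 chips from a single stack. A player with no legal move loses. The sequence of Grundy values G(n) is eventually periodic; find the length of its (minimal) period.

G(0) = 0
G(1) = mex{} = 0
G(2) = mex{0} = 1
G(3) = mex{0,0} = 1
G(4) = mex{1,0} = 2
G(5) = mex{1,1} = 0
G(6) = mex{2,1} = 0
G(7) = mex{0,2} = 1
G(8) = mex{0,0,0} = 1
G(9) = mex{1,0,0,0} = 2
G(10) = mex{1,1,1,0} = 2
G(11) = mex{2,1,1,1} = 0
G(12) = mex{2,2,2,1} = 0
G(13) = mex{0,2,0,2} = 1
G(14) = mex{0,0,0,0} = 1
G(15) = mex{1,0,1,0} = 2
G(16) = mex{1,1,1,1} = 0
G(17) = mex{2,1,2,1} = 0
G(18) = mex{0,2,2,2} = 1
G(19) = mex{0,0,0,2} = 1
G(20) = mex{1,0,0,0} = 2
G(21) = mex{1,1,1,0} = 2
G(22) = mex{2,1,1,1} = 0
G(23) = mex{2,2,2,1} = 0
G(n+11) = G(n) holds for n = 0,…,8 (a full window of length max(S) = 9), so the sequence is purely periodic with period 11.

11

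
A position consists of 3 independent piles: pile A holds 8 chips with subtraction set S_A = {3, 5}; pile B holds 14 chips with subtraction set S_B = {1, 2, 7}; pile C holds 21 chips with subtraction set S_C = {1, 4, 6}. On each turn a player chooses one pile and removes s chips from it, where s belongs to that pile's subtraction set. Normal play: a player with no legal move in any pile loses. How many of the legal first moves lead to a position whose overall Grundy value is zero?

Pile A, S = {3, 5}:
n : 0 1 2 3 4 5 6 7 8
G : 0 0 0 1 1 1 2 2 0
G_A(8) = 0.
Pile B, S = {1, 2, 7}:
n :  0  1  2  3  4  5  6  7  8  9 10 11 12 13 14
G :  0  1  2  0  1  2  0  1  2  0  1  2  0  1  2
G_B(14) = 2.
Pile C, S = {1, 4, 6}:
G(0) = 0
G(1) = mex{0} = 1
G(2) = mex{1} = 0
G(3) = mex{0} = 1
G(4) = mex{1,0} = 2
G(5) = mex{2,1} = 0
G(6) = mex{0,0,0} = 1
G(7) = mex{1,1,1} = 0
G(8) = mex{0,2,0} = 1
G(9) = mex{1,0,1} = 2
G(10) = mex{2,1,2} = 0
G(11) = mex{0,0,0} = 1
G(12) = mex{1,1,1} = 0
G(13) = mex{0,2,0} = 1
G(14) = mex{1,0,1} = 2
G(15) = mex{2,1,2} = 0
G(16) = mex{0,0,0} = 1
G(17) = mex{1,1,1} = 0
G(18) = mex{0,2,0} = 1
G(19) = mex{1,0,1} = 2
G(20) = mex{2,1,2} = 0
G(21) = mex{0,0,0} = 1
G_C(21) = 1.
Combined Grundy value = 0 ⊕ 2 ⊕ 1 = 3.
A winning move leaves total XOR = 0, i.e. changes one component's Grundy value g to g ⊕ X where X is the current total.
Pile A: need g' = 0⊕3 = 3. Options: 8−3→G=1, 8−5→G=1. Hits: 0.
Pile B: need g' = 2⊕3 = 1. Options: 14−1→G=1, 14−2→G=0, 14−7→G=1. Hits: 2.
Pile C: need g' = 1⊕3 = 2. Options: 21−1→G=0, 21−4→G=0, 21−6→G=0. Hits: 0.

2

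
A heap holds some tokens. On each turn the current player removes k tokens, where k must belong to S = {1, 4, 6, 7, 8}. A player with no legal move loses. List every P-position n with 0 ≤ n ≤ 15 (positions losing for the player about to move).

0, 2, 5, 14

n :  0  1  2  3  4  5  6  7  8  9 10 11 12 13 14 15
G :  0  1  0  1  2  0  1  2  3  2  3  4  5  3  0  1
P-positions are exactly the n with G(n) = 0.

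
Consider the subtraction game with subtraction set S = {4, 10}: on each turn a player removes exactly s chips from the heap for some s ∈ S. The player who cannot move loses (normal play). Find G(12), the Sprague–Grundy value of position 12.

1

n :  0  1  2  3  4  5  6  7  8  9 10 11 12
G :  0  0  0  0  1  1  1  1  0  0  2  2  1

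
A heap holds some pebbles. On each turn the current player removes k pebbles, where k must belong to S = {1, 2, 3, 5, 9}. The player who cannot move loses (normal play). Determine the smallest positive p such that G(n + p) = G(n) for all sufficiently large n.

4

n :  0  1  2  3  4  5  6  7  8  9 10 11 12 13 14
G :  0  1  2  3  0  1  2  3  0  1  2  3  0  1  2
G(n+4) = G(n) holds for n = 0,…,8 (a full window of length max(S) = 9), so the sequence is purely periodic with period 4.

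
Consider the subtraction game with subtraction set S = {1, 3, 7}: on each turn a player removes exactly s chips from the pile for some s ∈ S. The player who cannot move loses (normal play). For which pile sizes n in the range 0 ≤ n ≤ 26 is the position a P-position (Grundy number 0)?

0, 2, 4, 6, 8, 10, 12, 14, 16, 18, 20, 22, 24, 26

G(0) = 0
G(1) = mex{0} = 1
G(2) = mex{1} = 0
G(3) = mex{0,0} = 1
G(4) = mex{1,1} = 0
G(5) = mex{0,0} = 1
G(6) = mex{1,1} = 0
G(7) = mex{0,0,0} = 1
G(8) = mex{1,1,1} = 0
G(9) = mex{0,0,0} = 1
G(10) = mex{1,1,1} = 0
G(11) = mex{0,0,0} = 1
G(12) = mex{1,1,1} = 0
G(13) = mex{0,0,0} = 1
G(14) = mex{1,1,1} = 0
G(15) = mex{0,0,0} = 1
G(16) = mex{1,1,1} = 0
G(17) = mex{0,0,0} = 1
G(18) = mex{1,1,1} = 0
G(19) = mex{0,0,0} = 1
G(20) = mex{1,1,1} = 0
G(21) = mex{0,0,0} = 1
G(22) = mex{1,1,1} = 0
G(23) = mex{0,0,0} = 1
G(24) = mex{1,1,1} = 0
G(25) = mex{0,0,0} = 1
G(26) = mex{1,1,1} = 0
P-positions are exactly the n with G(n) = 0.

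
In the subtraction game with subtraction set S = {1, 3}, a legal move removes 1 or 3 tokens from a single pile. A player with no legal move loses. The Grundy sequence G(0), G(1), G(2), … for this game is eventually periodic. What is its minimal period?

G(0) = 0
G(1) = mex{0} = 1
G(2) = mex{1} = 0
G(3) = mex{0,0} = 1
G(4) = mex{1,1} = 0
G(5) = mex{0,0} = 1
G(6) = mex{1,1} = 0
G(7) = mex{0,0} = 1
G(8) = mex{1,1} = 0
G(9) = mex{0,0} = 1
G(10) = mex{1,1} = 0
G(11) = mex{0,0} = 1
G(12) = mex{1,1} = 0
G(13) = mex{0,0} = 1
G(14) = mex{1,1} = 0
G(n+2) = G(n) holds for n = 0,…,2 (a full window of length max(S) = 3), so the sequence is purely periodic with period 2.

2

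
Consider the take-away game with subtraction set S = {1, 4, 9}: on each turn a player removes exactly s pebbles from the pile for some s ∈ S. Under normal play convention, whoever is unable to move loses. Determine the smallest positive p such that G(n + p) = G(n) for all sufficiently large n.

5

n :  0  1  2  3  4  5  6  7  8  9 10 11 12 13 14 15
G :  0  1  0  1  2  0  1  0  1  2  0  1  0  1  2  0
G(n+5) = G(n) holds for n = 0,…,8 (a full window of length max(S) = 9), so the sequence is purely periodic with period 5.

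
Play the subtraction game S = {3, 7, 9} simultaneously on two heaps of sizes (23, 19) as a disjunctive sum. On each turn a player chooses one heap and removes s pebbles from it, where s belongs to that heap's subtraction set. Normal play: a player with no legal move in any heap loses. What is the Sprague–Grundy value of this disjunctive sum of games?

All heaps use S = {3, 7, 9}:
G(0) = 0
G(1) = mex{} = 0
G(2) = mex{} = 0
G(3) = mex{0} = 1
G(4) = mex{0} = 1
G(5) = mex{0} = 1
G(6) = mex{1} = 0
G(7) = mex{1,0} = 2
G(8) = mex{1,0} = 2
G(9) = mex{0,0,0} = 1
G(10) = mex{2,1,0} = 3
G(11) = mex{2,1,0} = 3
G(12) = mex{1,1,1} = 0
G(13) = mex{3,0,1} = 2
G(14) = mex{3,2,1} = 0
G(15) = mex{0,2,0} = 1
G(16) = mex{2,1,2} = 0
G(17) = mex{0,3,2} = 1
G(18) = mex{1,3,1} = 0
G(19) = mex{0,0,3} = 1
G(20) = mex{1,2,3} = 0
G(21) = mex{0,0,0} = 1
G(22) = mex{1,1,2} = 0
G(23) = mex{0,0,0} = 1
Heap A: G(23) = 1.
Heap B: G(19) = 1.
Combined Grundy value = 1 ⊕ 1 = 0.

0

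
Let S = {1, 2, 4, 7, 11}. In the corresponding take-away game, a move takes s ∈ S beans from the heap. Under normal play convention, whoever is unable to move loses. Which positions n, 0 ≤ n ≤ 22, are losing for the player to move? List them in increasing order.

0, 3, 6, 9, 12, 15, 18, 21

n :  0  1  2  3  4  5  6  7  8  9 10 11 12 13 14 15 16 17 18 19 20 21 22
G :  0  1  2  0  1  2  0  1  2  0  1  2  0  1  2  0  1  2  0  1  2  0  1
P-positions are exactly the n with G(n) = 0.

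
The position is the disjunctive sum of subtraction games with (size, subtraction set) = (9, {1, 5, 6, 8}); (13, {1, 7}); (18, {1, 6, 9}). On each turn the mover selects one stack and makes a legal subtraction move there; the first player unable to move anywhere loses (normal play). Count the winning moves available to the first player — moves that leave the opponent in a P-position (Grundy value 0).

Stack A, S = {1, 5, 6, 8}:
G(0) = 0
G(1) = mex{0} = 1
G(2) = mex{1} = 0
G(3) = mex{0} = 1
G(4) = mex{1} = 0
G(5) = mex{0,0} = 1
G(6) = mex{1,1,0} = 2
G(7) = mex{2,0,1} = 3
G(8) = mex{3,1,0,0} = 2
G(9) = mex{2,0,1,1} = 3
G_A(9) = 3.
Stack B, S = {1, 7}:
G(0) = 0
G(1) = mex{0} = 1
G(2) = mex{1} = 0
G(3) = mex{0} = 1
G(4) = mex{1} = 0
G(5) = mex{0} = 1
G(6) = mex{1} = 0
G(7) = mex{0,0} = 1
G(8) = mex{1,1} = 0
G(9) = mex{0,0} = 1
G(10) = mex{1,1} = 0
G(11) = mex{0,0} = 1
G(12) = mex{1,1} = 0
G(13) = mex{0,0} = 1
G_B(13) = 1.
Stack C, S = {1, 6, 9}:
G(0) = 0
G(1) = mex{0} = 1
G(2) = mex{1} = 0
G(3) = mex{0} = 1
G(4) = mex{1} = 0
G(5) = mex{0} = 1
G(6) = mex{1,0} = 2
G(7) = mex{2,1} = 0
G(8) = mex{0,0} = 1
G(9) = mex{1,1,0} = 2
G(10) = mex{2,0,1} = 3
G(11) = mex{3,1,0} = 2
G(12) = mex{2,2,1} = 0
G(13) = mex{0,0,0} = 1
G(14) = mex{1,1,1} = 0
G(15) = mex{0,2,2} = 1
G(16) = mex{1,3,0} = 2
G(17) = mex{2,2,1} = 0
G(18) = mex{0,0,2} = 1
G_C(18) = 1.
Combined Grundy value = 3 ⊕ 1 ⊕ 1 = 3.
A winning move leaves total XOR = 0, i.e. changes one component's Grundy value g to g ⊕ X where X is the current total.
Stack A: need g' = 3⊕3 = 0. Options: 9−1→G=2, 9−5→G=0, 9−6→G=1, 9−8→G=1. Hits: 1.
Stack B: need g' = 1⊕3 = 2. Options: 13−1→G=0, 13−7→G=0. Hits: 0.
Stack C: need g' = 1⊕3 = 2. Options: 18−1→G=0, 18−6→G=0, 18−9→G=2. Hits: 1.

2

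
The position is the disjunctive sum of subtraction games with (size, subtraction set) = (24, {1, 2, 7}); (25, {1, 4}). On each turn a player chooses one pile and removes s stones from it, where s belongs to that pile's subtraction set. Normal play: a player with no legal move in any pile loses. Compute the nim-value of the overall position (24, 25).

0

Pile A, S = {1, 2, 7}:
G(0) = 0
G(1) = mex{0} = 1
G(2) = mex{1,0} = 2
G(3) = mex{2,1} = 0
G(4) = mex{0,2} = 1
G(5) = mex{1,0} = 2
G(6) = mex{2,1} = 0
G(7) = mex{0,2,0} = 1
G(8) = mex{1,0,1} = 2
G(9) = mex{2,1,2} = 0
G(10) = mex{0,2,0} = 1
G(11) = mex{1,0,1} = 2
G(12) = mex{2,1,2} = 0
G(13) = mex{0,2,0} = 1
G(14) = mex{1,0,1} = 2
G(15) = mex{2,1,2} = 0
G(16) = mex{0,2,0} = 1
G(17) = mex{1,0,1} = 2
G(18) = mex{2,1,2} = 0
G(19) = mex{0,2,0} = 1
G(20) = mex{1,0,1} = 2
G(21) = mex{2,1,2} = 0
G(22) = mex{0,2,0} = 1
G(23) = mex{1,0,1} = 2
G(24) = mex{2,1,2} = 0
G_A(24) = 0.
Pile B, S = {1, 4}:
n :  0  1  2  3  4  5  6  7  8  9 10 11 12 13 14 15 16 17 18 19 20 21 22 23 24 25
G :  0  1  0  1  2  0  1  0  1  2  0  1  0  1  2  0  1  0  1  2  0  1  0  1  2  0
G_B(25) = 0.
Combined Grundy value = 0 ⊕ 0 = 0.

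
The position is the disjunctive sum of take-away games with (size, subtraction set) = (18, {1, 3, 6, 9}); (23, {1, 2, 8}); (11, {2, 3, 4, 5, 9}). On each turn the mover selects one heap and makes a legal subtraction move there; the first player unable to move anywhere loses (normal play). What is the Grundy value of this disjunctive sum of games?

Heap A, S = {1, 3, 6, 9}:
n :  0  1  2  3  4  5  6  7  8  9 10 11 12 13 14 15 16 17 18
G :  0  1  0  1  0  1  2  3  2  3  2  3  0  1  0  1  0  1  2
G_A(18) = 2.
Heap B, S = {1, 2, 8}:
n :  0  1  2  3  4  5  6  7  8  9 10 11 12 13 14 15 16 17 18 19 20 21 22 23
G :  0  1  2  0  1  2  0  1  2  0  1  2  0  1  2  0  1  2  0  1  2  0  1  2
G_B(23) = 2.
Heap C, S = {2, 3, 4, 5, 9}:
G(0) = 0
G(1) = mex{} = 0
G(2) = mex{0} = 1
G(3) = mex{0,0} = 1
G(4) = mex{1,0,0} = 2
G(5) = mex{1,1,0,0} = 2
G(6) = mex{2,1,1,0} = 3
G(7) = mex{2,2,1,1} = 0
G(8) = mex{3,2,2,1} = 0
G(9) = mex{0,3,2,2,0} = 1
G(10) = mex{0,0,3,2,0} = 1
G(11) = mex{1,0,0,3,1} = 2
G_C(11) = 2.
Combined Grundy value = 2 ⊕ 2 ⊕ 2 = 2.

2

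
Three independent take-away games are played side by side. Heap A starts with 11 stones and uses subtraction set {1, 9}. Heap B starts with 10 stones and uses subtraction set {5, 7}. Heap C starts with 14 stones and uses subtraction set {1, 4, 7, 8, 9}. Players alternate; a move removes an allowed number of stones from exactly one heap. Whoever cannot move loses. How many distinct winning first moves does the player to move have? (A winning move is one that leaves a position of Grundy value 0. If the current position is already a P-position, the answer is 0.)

Heap A, S = {1, 9}:
G(0) = 0
G(1) = mex{0} = 1
G(2) = mex{1} = 0
G(3) = mex{0} = 1
G(4) = mex{1} = 0
G(5) = mex{0} = 1
G(6) = mex{1} = 0
G(7) = mex{0} = 1
G(8) = mex{1} = 0
G(9) = mex{0,0} = 1
G(10) = mex{1,1} = 0
G(11) = mex{0,0} = 1
G_A(11) = 1.
Heap B, S = {5, 7}:
G(0) = 0
G(1) = mex{} = 0
G(2) = mex{} = 0
G(3) = mex{} = 0
G(4) = mex{} = 0
G(5) = mex{0} = 1
G(6) = mex{0} = 1
G(7) = mex{0,0} = 1
G(8) = mex{0,0} = 1
G(9) = mex{0,0} = 1
G(10) = mex{1,0} = 2
G_B(10) = 2.
Heap C, S = {1, 4, 7, 8, 9}:
n :  0  1  2  3  4  5  6  7  8  9 10 11 12 13 14
G :  0  1  0  1  2  0  1  2  3  2  3  4  5  3  4
G_C(14) = 4.
Combined Grundy value = 1 ⊕ 2 ⊕ 4 = 7.
A winning move leaves total XOR = 0, i.e. changes one component's Grundy value g to g ⊕ X where X is the current total.
Heap A: need g' = 1⊕7 = 6. Options: 11−1→G=0, 11−9→G=0. Hits: 0.
Heap B: need g' = 2⊕7 = 5. Options: 10−5→G=1, 10−7→G=0. Hits: 0.
Heap C: need g' = 4⊕7 = 3. Options: 14−1→G=3, 14−4→G=3, 14−7→G=2, 14−8→G=1, 14−9→G=0. Hits: 2.

2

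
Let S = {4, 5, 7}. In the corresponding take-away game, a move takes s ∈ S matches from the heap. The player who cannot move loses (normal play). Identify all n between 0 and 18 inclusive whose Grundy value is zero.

0, 1, 2, 3, 11, 12, 13, 14

G(0) = 0
G(1) = mex{} = 0
G(2) = mex{} = 0
G(3) = mex{} = 0
G(4) = mex{0} = 1
G(5) = mex{0,0} = 1
G(6) = mex{0,0} = 1
G(7) = mex{0,0,0} = 1
G(8) = mex{1,0,0} = 2
G(9) = mex{1,1,0} = 2
G(10) = mex{1,1,0} = 2
G(11) = mex{1,1,1} = 0
G(12) = mex{2,1,1} = 0
G(13) = mex{2,2,1} = 0
G(14) = mex{2,2,1} = 0
G(15) = mex{0,2,2} = 1
G(16) = mex{0,0,2} = 1
G(17) = mex{0,0,2} = 1
G(18) = mex{0,0,0} = 1
P-positions are exactly the n with G(n) = 0.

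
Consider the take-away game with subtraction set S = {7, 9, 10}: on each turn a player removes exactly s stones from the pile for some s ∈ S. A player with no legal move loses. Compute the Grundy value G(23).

0

n :  0  1  2  3  4  5  6  7  8  9 10 11 12 13 14 15 16 17 18 19 20 21 22 23
G :  0  0  0  0  0  0  0  1  1  1  1  1  1  1  2  2  2  0  0  0  0  0  0  0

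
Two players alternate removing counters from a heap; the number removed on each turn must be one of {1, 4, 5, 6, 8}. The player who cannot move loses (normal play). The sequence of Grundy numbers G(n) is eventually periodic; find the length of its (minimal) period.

9

n :  0  1  2  3  4  5  6  7  8  9 10 11 12 13 14 15 16 17 18 19
G :  0  1  0  1  2  3  2  3  4  0  1  0  1  2  3  2  3  4  0  1
G(n+9) = G(n) holds for n = 0,…,7 (a full window of length max(S) = 8), so the sequence is purely periodic with period 9.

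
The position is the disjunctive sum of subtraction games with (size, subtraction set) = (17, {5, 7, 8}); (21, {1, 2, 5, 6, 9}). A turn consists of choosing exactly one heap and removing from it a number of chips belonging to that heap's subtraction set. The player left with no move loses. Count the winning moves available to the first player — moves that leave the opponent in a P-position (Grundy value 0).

Heap A, S = {5, 7, 8}:
n :  0  1  2  3  4  5  6  7  8  9 10 11 12 13 14 15 16 17
G :  0  0  0  0  0  1  1  1  1  1  2  2  2  0  0  0  0  0
G_A(17) = 0.
Heap B, S = {1, 2, 5, 6, 9}:
n :  0  1  2  3  4  5  6  7  8  9 10 11 12 13 14 15 16 17 18 19 20 21
G :  0  1  2  0  1  2  3  0  1  2  0  1  2  3  0  1  2  0  1  2  3  0
G_B(21) = 0.
Combined Grundy value = 0 ⊕ 0 = 0.
A winning move leaves total XOR = 0, i.e. changes one component's Grundy value g to g ⊕ X where X is the current total.
Heap A: target g' = 0⊕0 = 0, but every legal move changes the Grundy value (mex property), so 0 moves.
Heap B: target g' = 0⊕0 = 0, but every legal move changes the Grundy value (mex property), so 0 moves.

0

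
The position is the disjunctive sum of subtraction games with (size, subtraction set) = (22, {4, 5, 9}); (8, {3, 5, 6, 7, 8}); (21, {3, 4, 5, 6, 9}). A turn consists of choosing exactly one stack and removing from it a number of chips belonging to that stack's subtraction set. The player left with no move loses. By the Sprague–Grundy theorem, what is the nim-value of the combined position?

3

Stack A, S = {4, 5, 9}:
n :  0  1  2  3  4  5  6  7  8  9 10 11 12 13 14 15 16 17 18 19 20 21 22
G :  0  0  0  0  1  1  1  1  2  2  2  2  3  0  0  0  0  1  1  1  1  2  2
G_A(22) = 2.
Stack B, S = {3, 5, 6, 7, 8}:
G(0) = 0
G(1) = mex{} = 0
G(2) = mex{} = 0
G(3) = mex{0} = 1
G(4) = mex{0} = 1
G(5) = mex{0,0} = 1
G(6) = mex{1,0,0} = 2
G(7) = mex{1,0,0,0} = 2
G(8) = mex{1,1,0,0,0} = 2
G_B(8) = 2.
Stack C, S = {3, 4, 5, 6, 9}:
n :  0  1  2  3  4  5  6  7  8  9 10 11 12 13 14 15 16 17 18 19 20 21
G :  0  0  0  1  1  1  2  2  2  3  3  3  0  0  0  1  1  1  2  2  2  3
G_C(21) = 3.
Combined Grundy value = 2 ⊕ 2 ⊕ 3 = 3.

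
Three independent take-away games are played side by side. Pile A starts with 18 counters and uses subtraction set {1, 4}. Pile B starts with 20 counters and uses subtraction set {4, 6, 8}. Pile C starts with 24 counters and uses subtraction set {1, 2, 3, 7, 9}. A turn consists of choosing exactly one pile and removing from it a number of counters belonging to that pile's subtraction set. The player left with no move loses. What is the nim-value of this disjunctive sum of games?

3

Pile A, S = {1, 4}:
G(0) = 0
G(1) = mex{0} = 1
G(2) = mex{1} = 0
G(3) = mex{0} = 1
G(4) = mex{1,0} = 2
G(5) = mex{2,1} = 0
G(6) = mex{0,0} = 1
G(7) = mex{1,1} = 0
G(8) = mex{0,2} = 1
G(9) = mex{1,0} = 2
G(10) = mex{2,1} = 0
G(11) = mex{0,0} = 1
G(12) = mex{1,1} = 0
G(13) = mex{0,2} = 1
G(14) = mex{1,0} = 2
G(15) = mex{2,1} = 0
G(16) = mex{0,0} = 1
G(17) = mex{1,1} = 0
G(18) = mex{0,2} = 1
G_A(18) = 1.
Pile B, S = {4, 6, 8}:
n :  0  1  2  3  4  5  6  7  8  9 10 11 12 13 14 15 16 17 18 19 20
G :  0  0  0  0  1  1  1  1  2  2  2  2  0  0  0  0  1  1  1  1  2
G_B(20) = 2.
Pile C, S = {1, 2, 3, 7, 9}:
G(0) = 0
G(1) = mex{0} = 1
G(2) = mex{1,0} = 2
G(3) = mex{2,1,0} = 3
G(4) = mex{3,2,1} = 0
G(5) = mex{0,3,2} = 1
G(6) = mex{1,0,3} = 2
G(7) = mex{2,1,0,0} = 3
G(8) = mex{3,2,1,1} = 0
G(9) = mex{0,3,2,2,0} = 1
G(10) = mex{1,0,3,3,1} = 2
G(11) = mex{2,1,0,0,2} = 3
G(12) = mex{3,2,1,1,3} = 0
G(13) = mex{0,3,2,2,0} = 1
G(14) = mex{1,0,3,3,1} = 2
G(15) = mex{2,1,0,0,2} = 3
G(16) = mex{3,2,1,1,3} = 0
G(17) = mex{0,3,2,2,0} = 1
G(18) = mex{1,0,3,3,1} = 2
G(19) = mex{2,1,0,0,2} = 3
G(20) = mex{3,2,1,1,3} = 0
G(21) = mex{0,3,2,2,0} = 1
G(22) = mex{1,0,3,3,1} = 2
G(23) = mex{2,1,0,0,2} = 3
G(24) = mex{3,2,1,1,3} = 0
G_C(24) = 0.
Combined Grundy value = 1 ⊕ 2 ⊕ 0 = 3.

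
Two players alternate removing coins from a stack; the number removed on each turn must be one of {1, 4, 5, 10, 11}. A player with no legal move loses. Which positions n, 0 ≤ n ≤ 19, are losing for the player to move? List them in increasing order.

0, 2, 8, 14, 16

n :  0  1  2  3  4  5  6  7  8  9 10 11 12 13 14 15 16 17 18 19
G :  0  1  0  1  2  3  2  3  0  1  4  5  2  3  0  1  0  1  2  3
P-positions are exactly the n with G(n) = 0.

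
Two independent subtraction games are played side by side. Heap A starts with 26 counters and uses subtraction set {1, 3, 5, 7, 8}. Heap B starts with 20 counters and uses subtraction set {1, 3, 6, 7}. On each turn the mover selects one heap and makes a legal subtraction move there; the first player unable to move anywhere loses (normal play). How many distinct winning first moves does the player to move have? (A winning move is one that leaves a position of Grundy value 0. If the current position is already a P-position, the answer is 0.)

3

Heap A, S = {1, 3, 5, 7, 8}:
G(0) = 0
G(1) = mex{0} = 1
G(2) = mex{1} = 0
G(3) = mex{0,0} = 1
G(4) = mex{1,1} = 0
G(5) = mex{0,0,0} = 1
G(6) = mex{1,1,1} = 0
G(7) = mex{0,0,0,0} = 1
G(8) = mex{1,1,1,1,0} = 2
G(9) = mex{2,0,0,0,1} = 3
G(10) = mex{3,1,1,1,0} = 2
G(11) = mex{2,2,0,0,1} = 3
G(12) = mex{3,3,1,1,0} = 2
G(13) = mex{2,2,2,0,1} = 3
G(14) = mex{3,3,3,1,0} = 2
G(15) = mex{2,2,2,2,1} = 0
G(16) = mex{0,3,3,3,2} = 1
G(17) = mex{1,2,2,2,3} = 0
G(18) = mex{0,0,3,3,2} = 1
G(19) = mex{1,1,2,2,3} = 0
G(20) = mex{0,0,0,3,2} = 1
G(21) = mex{1,1,1,2,3} = 0
G(22) = mex{0,0,0,0,2} = 1
G(23) = mex{1,1,1,1,0} = 2
G(24) = mex{2,0,0,0,1} = 3
G(25) = mex{3,1,1,1,0} = 2
G(26) = mex{2,2,0,0,1} = 3
G_A(26) = 3.
Heap B, S = {1, 3, 6, 7}:
n :  0  1  2  3  4  5  6  7  8  9 10 11 12 13 14 15 16 17 18 19 20
G :  0  1  0  1  0  1  2  3  2  3  2  3  0  1  0  1  0  1  2  3  2
G_B(20) = 2.
Combined Grundy value = 3 ⊕ 2 = 1.
A winning move leaves total XOR = 0, i.e. changes one component's Grundy value g to g ⊕ X where X is the current total.
Heap A: need g' = 3⊕1 = 2. Options: 26−1→G=2, 26−3→G=2, 26−5→G=0, 26−7→G=0, 26−8→G=1. Hits: 2.
Heap B: need g' = 2⊕1 = 3. Options: 20−1→G=3, 20−3→G=1, 20−6→G=0, 20−7→G=1. Hits: 1.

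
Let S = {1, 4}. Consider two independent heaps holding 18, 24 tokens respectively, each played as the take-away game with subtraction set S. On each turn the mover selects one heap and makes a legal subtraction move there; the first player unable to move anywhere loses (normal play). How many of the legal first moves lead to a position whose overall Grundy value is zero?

2

All heaps use S = {1, 4}:
n :  0  1  2  3  4  5  6  7  8  9 10 11 12 13 14 15 16 17 18 19 20 21 22 23 24
G :  0  1  0  1  2  0  1  0  1  2  0  1  0  1  2  0  1  0  1  2  0  1  0  1  2
Heap A: G(18) = 1.
Heap B: G(24) = 2.
Combined Grundy value = 1 ⊕ 2 = 3.
A winning move leaves total XOR = 0, i.e. changes one component's Grundy value g to g ⊕ X where X is the current total.
Heap A: need g' = 1⊕3 = 2. Options: 18−1→G=0, 18−4→G=2. Hits: 1.
Heap B: need g' = 2⊕3 = 1. Options: 24−1→G=1, 24−4→G=0. Hits: 1.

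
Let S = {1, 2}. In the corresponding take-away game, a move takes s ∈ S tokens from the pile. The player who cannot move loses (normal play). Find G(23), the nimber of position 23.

G(0) = 0
G(1) = mex{0} = 1
G(2) = mex{1,0} = 2
G(3) = mex{2,1} = 0
G(4) = mex{0,2} = 1
G(5) = mex{1,0} = 2
G(6) = mex{2,1} = 0
G(7) = mex{0,2} = 1
G(8) = mex{1,0} = 2
G(9) = mex{2,1} = 0
G(10) = mex{0,2} = 1
G(11) = mex{1,0} = 2
G(12) = mex{2,1} = 0
G(13) = mex{0,2} = 1
G(14) = mex{1,0} = 2
G(15) = mex{2,1} = 0
G(16) = mex{0,2} = 1
G(17) = mex{1,0} = 2
G(18) = mex{2,1} = 0
G(19) = mex{0,2} = 1
G(20) = mex{1,0} = 2
G(21) = mex{2,1} = 0
G(22) = mex{0,2} = 1
G(23) = mex{1,0} = 2

2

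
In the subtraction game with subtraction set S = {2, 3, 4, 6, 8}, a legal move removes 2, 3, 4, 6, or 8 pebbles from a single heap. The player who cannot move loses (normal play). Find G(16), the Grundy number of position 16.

G(0) = 0
G(1) = mex{} = 0
G(2) = mex{0} = 1
G(3) = mex{0,0} = 1
G(4) = mex{1,0,0} = 2
G(5) = mex{1,1,0} = 2
G(6) = mex{2,1,1,0} = 3
G(7) = mex{2,2,1,0} = 3
G(8) = mex{3,2,2,1,0} = 4
G(9) = mex{3,3,2,1,0} = 4
G(10) = mex{4,3,3,2,1} = 0
G(11) = mex{4,4,3,2,1} = 0
G(12) = mex{0,4,4,3,2} = 1
G(13) = mex{0,0,4,3,2} = 1
G(14) = mex{1,0,0,4,3} = 2
G(15) = mex{1,1,0,4,3} = 2
G(16) = mex{2,1,1,0,4} = 3

3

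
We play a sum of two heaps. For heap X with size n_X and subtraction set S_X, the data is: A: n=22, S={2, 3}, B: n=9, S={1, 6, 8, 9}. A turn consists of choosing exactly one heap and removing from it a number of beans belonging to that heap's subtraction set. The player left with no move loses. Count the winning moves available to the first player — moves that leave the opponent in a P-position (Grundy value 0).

Heap A, S = {2, 3}:
G(0) = 0
G(1) = mex{} = 0
G(2) = mex{0} = 1
G(3) = mex{0,0} = 1
G(4) = mex{1,0} = 2
G(5) = mex{1,1} = 0
G(6) = mex{2,1} = 0
G(7) = mex{0,2} = 1
G(8) = mex{0,0} = 1
G(9) = mex{1,0} = 2
G(10) = mex{1,1} = 0
G(11) = mex{2,1} = 0
G(12) = mex{0,2} = 1
G(13) = mex{0,0} = 1
G(14) = mex{1,0} = 2
G(15) = mex{1,1} = 0
G(16) = mex{2,1} = 0
G(17) = mex{0,2} = 1
G(18) = mex{0,0} = 1
G(19) = mex{1,0} = 2
G(20) = mex{1,1} = 0
G(21) = mex{2,1} = 0
G(22) = mex{0,2} = 1
G_A(22) = 1.
Heap B, S = {1, 6, 8, 9}:
n : 0 1 2 3 4 5 6 7 8 9
G : 0 1 0 1 0 1 2 0 1 2
G_B(9) = 2.
Combined Grundy value = 1 ⊕ 2 = 3.
A winning move leaves total XOR = 0, i.e. changes one component's Grundy value g to g ⊕ X where X is the current total.
Heap A: need g' = 1⊕3 = 2. Options: 22−2→G=0, 22−3→G=2. Hits: 1.
Heap B: need g' = 2⊕3 = 1. Options: 9−1→G=1, 9−6→G=1, 9−8→G=1, 9−9→G=0. Hits: 3.

4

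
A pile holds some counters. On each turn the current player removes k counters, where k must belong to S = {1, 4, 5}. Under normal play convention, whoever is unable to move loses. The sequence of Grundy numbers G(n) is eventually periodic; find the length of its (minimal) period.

8

n :  0  1  2  3  4  5  6  7  8  9 10 11 12 13 14 15 16 17
G :  0  1  0  1  2  3  2  3  0  1  0  1  2  3  2  3  0  1
G(n+8) = G(n) holds for n = 0,…,4 (a full window of length max(S) = 5), so the sequence is purely periodic with period 8.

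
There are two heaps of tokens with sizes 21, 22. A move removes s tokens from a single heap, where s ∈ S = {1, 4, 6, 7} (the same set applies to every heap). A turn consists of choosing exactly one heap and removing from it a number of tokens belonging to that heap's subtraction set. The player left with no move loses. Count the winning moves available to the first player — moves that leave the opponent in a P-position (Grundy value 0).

All heaps use S = {1, 4, 6, 7}:
n :  0  1  2  3  4  5  6  7  8  9 10 11 12 13 14 15 16 17 18 19 20 21 22
G :  0  1  0  1  2  0  1  2  3  2  0  1  2  0  1  0  1  2  0  1  2  3  2
Heap A: G(21) = 3.
Heap B: G(22) = 2.
Combined Grundy value = 3 ⊕ 2 = 1.
A winning move leaves total XOR = 0, i.e. changes one component's Grundy value g to g ⊕ X where X is the current total.
Heap A: need g' = 3⊕1 = 2. Options: 21−1→G=2, 21−4→G=2, 21−6→G=0, 21−7→G=1. Hits: 2.
Heap B: need g' = 2⊕1 = 3. Options: 22−1→G=3, 22−4→G=0, 22−6→G=1, 22−7→G=0. Hits: 1.

3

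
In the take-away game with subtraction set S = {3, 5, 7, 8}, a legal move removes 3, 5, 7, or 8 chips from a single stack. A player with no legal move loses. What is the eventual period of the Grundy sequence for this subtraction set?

11

G(0) = 0
G(1) = mex{} = 0
G(2) = mex{} = 0
G(3) = mex{0} = 1
G(4) = mex{0} = 1
G(5) = mex{0,0} = 1
G(6) = mex{1,0} = 2
G(7) = mex{1,0,0} = 2
G(8) = mex{1,1,0,0} = 2
G(9) = mex{2,1,0,0} = 3
G(10) = mex{2,1,1,0} = 3
G(11) = mex{2,2,1,1} = 0
G(12) = mex{3,2,1,1} = 0
G(13) = mex{3,2,2,1} = 0
G(14) = mex{0,3,2,2} = 1
G(15) = mex{0,3,2,2} = 1
G(16) = mex{0,0,3,2} = 1
G(17) = mex{1,0,3,3} = 2
G(18) = mex{1,0,0,3} = 2
G(19) = mex{1,1,0,0} = 2
G(20) = mex{2,1,0,0} = 3
G(21) = mex{2,1,1,0} = 3
G(22) = mex{2,2,1,1} = 0
G(23) = mex{3,2,1,1} = 0
G(n+11) = G(n) holds for n = 0,…,7 (a full window of length max(S) = 8), so the sequence is purely periodic with period 11.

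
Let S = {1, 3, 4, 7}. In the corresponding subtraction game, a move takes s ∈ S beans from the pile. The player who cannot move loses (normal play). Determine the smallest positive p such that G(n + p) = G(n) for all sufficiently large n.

8

n :  0  1  2  3  4  5  6  7  8  9 10 11 12 13 14 15 16 17
G :  0  1  0  1  2  3  2  3  0  1  0  1  2  3  2  3  0  1
G(n+8) = G(n) holds for n = 0,…,6 (a full window of length max(S) = 7), so the sequence is purely periodic with period 8.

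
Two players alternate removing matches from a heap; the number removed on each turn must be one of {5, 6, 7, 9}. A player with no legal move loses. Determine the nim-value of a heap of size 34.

G(0) = 0
G(1) = mex{} = 0
G(2) = mex{} = 0
G(3) = mex{} = 0
G(4) = mex{} = 0
G(5) = mex{0} = 1
G(6) = mex{0,0} = 1
G(7) = mex{0,0,0} = 1
G(8) = mex{0,0,0} = 1
G(9) = mex{0,0,0,0} = 1
G(10) = mex{1,0,0,0} = 2
G(11) = mex{1,1,0,0} = 2
G(12) = mex{1,1,1,0} = 2
G(13) = mex{1,1,1,0} = 2
G(14) = mex{1,1,1,1} = 0
G(15) = mex{2,1,1,1} = 0
G(16) = mex{2,2,1,1} = 0
G(17) = mex{2,2,2,1} = 0
G(18) = mex{2,2,2,1} = 0
G(19) = mex{0,2,2,2} = 1
G(20) = mex{0,0,2,2} = 1
G(21) = mex{0,0,0,2} = 1
G(22) = mex{0,0,0,2} = 1
G(23) = mex{0,0,0,0} = 1
G(24) = mex{1,0,0,0} = 2
G(25) = mex{1,1,0,0} = 2
G(26) = mex{1,1,1,0} = 2
G(27) = mex{1,1,1,0} = 2
G(28) = mex{1,1,1,1} = 0
G(29) = mex{2,1,1,1} = 0
G(30) = mex{2,2,1,1} = 0
G(31) = mex{2,2,2,1} = 0
G(32) = mex{2,2,2,1} = 0
G(33) = mex{0,2,2,2} = 1
G(34) = mex{0,0,2,2} = 1

1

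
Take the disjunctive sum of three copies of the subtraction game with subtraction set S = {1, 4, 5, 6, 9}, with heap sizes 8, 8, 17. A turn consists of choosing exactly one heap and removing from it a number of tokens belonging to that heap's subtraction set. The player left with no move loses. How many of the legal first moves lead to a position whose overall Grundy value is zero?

All heaps use S = {1, 4, 5, 6, 9}:
G(0) = 0
G(1) = mex{0} = 1
G(2) = mex{1} = 0
G(3) = mex{0} = 1
G(4) = mex{1,0} = 2
G(5) = mex{2,1,0} = 3
G(6) = mex{3,0,1,0} = 2
G(7) = mex{2,1,0,1} = 3
G(8) = mex{3,2,1,0} = 4
G(9) = mex{4,3,2,1,0} = 5
G(10) = mex{5,2,3,2,1} = 0
G(11) = mex{0,3,2,3,0} = 1
G(12) = mex{1,4,3,2,1} = 0
G(13) = mex{0,5,4,3,2} = 1
G(14) = mex{1,0,5,4,3} = 2
G(15) = mex{2,1,0,5,2} = 3
G(16) = mex{3,0,1,0,3} = 2
G(17) = mex{2,1,0,1,4} = 3
Heap A: G(8) = 4.
Heap B: G(8) = 4.
Heap C: G(17) = 3.
Combined Grundy value = 4 ⊕ 4 ⊕ 3 = 3.
A winning move leaves total XOR = 0, i.e. changes one component's Grundy value g to g ⊕ X where X is the current total.
Heap A: need g' = 4⊕3 = 7. Options: 8−1→G=3, 8−4→G=2, 8−5→G=1, 8−6→G=0. Hits: 0.
Heap B: need g' = 4⊕3 = 7. Options: 8−1→G=3, 8−4→G=2, 8−5→G=1, 8−6→G=0. Hits: 0.
Heap C: need g' = 3⊕3 = 0. Options: 17−1→G=2, 17−4→G=1, 17−5→G=0, 17−6→G=1, 17−9→G=4. Hits: 1.

1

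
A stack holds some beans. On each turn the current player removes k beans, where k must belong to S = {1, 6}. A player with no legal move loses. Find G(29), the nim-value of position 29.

n :  0  1  2  3  4  5  6  7  8  9 10 11 12 13 14 15 16 17 18 19 20 21 22 23 24 25 26 27 28 29
G :  0  1  0  1  0  1  2  0  1  0  1  0  1  2  0  1  0  1  0  1  2  0  1  0  1  0  1  2  0  1

1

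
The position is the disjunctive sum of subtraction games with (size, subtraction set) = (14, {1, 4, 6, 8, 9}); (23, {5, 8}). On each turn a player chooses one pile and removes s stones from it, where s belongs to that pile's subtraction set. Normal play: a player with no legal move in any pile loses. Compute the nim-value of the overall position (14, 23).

Pile A, S = {1, 4, 6, 8, 9}:
n :  0  1  2  3  4  5  6  7  8  9 10 11 12 13 14
G :  0  1  0  1  2  0  1  0  1  2  3  2  0  1  2
G_A(14) = 2.
Pile B, S = {5, 8}:
n :  0  1  2  3  4  5  6  7  8  9 10 11 12 13 14 15 16 17 18 19 20 21 22 23
G :  0  0  0  0  0  1  1  1  1  1  2  2  2  0  0  0  0  0  1  1  1  1  1  2
G_B(23) = 2.
Combined Grundy value = 2 ⊕ 2 = 0.

0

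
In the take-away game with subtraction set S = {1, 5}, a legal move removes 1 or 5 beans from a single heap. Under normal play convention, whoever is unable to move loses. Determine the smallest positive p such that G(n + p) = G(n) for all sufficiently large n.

G(0) = 0
G(1) = mex{0} = 1
G(2) = mex{1} = 0
G(3) = mex{0} = 1
G(4) = mex{1} = 0
G(5) = mex{0,0} = 1
G(6) = mex{1,1} = 0
G(7) = mex{0,0} = 1
G(8) = mex{1,1} = 0
G(9) = mex{0,0} = 1
G(10) = mex{1,1} = 0
G(11) = mex{0,0} = 1
G(12) = mex{1,1} = 0
G(13) = mex{0,0} = 1
G(14) = mex{1,1} = 0
G(n+2) = G(n) holds for n = 0,…,4 (a full window of length max(S) = 5), so the sequence is purely periodic with period 2.

2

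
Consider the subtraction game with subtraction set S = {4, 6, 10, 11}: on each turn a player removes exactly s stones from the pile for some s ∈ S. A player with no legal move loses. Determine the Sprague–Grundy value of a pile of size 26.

2

n :  0  1  2  3  4  5  6  7  8  9 10 11 12 13 14 15 16 17 18 19 20 21 22 23 24 25 26
G :  0  0  0  0  1  1  1  1  2  2  2  2  3  3  3  0  0  0  0  1  1  1  1  2  2  2  2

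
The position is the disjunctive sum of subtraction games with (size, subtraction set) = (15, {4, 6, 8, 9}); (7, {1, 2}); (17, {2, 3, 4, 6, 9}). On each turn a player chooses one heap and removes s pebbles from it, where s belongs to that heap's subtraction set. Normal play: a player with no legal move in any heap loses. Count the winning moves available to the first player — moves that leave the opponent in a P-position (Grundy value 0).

2

Heap A, S = {4, 6, 8, 9}:
G(0) = 0
G(1) = mex{} = 0
G(2) = mex{} = 0
G(3) = mex{} = 0
G(4) = mex{0} = 1
G(5) = mex{0} = 1
G(6) = mex{0,0} = 1
G(7) = mex{0,0} = 1
G(8) = mex{1,0,0} = 2
G(9) = mex{1,0,0,0} = 2
G(10) = mex{1,1,0,0} = 2
G(11) = mex{1,1,0,0} = 2
G(12) = mex{2,1,1,0} = 3
G(13) = mex{2,1,1,1} = 0
G(14) = mex{2,2,1,1} = 0
G(15) = mex{2,2,1,1} = 0
G_A(15) = 0.
Heap B, S = {1, 2}:
n : 0 1 2 3 4 5 6 7
G : 0 1 2 0 1 2 0 1
G_B(7) = 1.
Heap C, S = {2, 3, 4, 6, 9}:
G(0) = 0
G(1) = mex{} = 0
G(2) = mex{0} = 1
G(3) = mex{0,0} = 1
G(4) = mex{1,0,0} = 2
G(5) = mex{1,1,0} = 2
G(6) = mex{2,1,1,0} = 3
G(7) = mex{2,2,1,0} = 3
G(8) = mex{3,2,2,1} = 0
G(9) = mex{3,3,2,1,0} = 4
G(10) = mex{0,3,3,2,0} = 1
G(11) = mex{4,0,3,2,1} = 5
G(12) = mex{1,4,0,3,1} = 2
G(13) = mex{5,1,4,3,2} = 0
G(14) = mex{2,5,1,0,2} = 3
G(15) = mex{0,2,5,4,3} = 1
G(16) = mex{3,0,2,1,3} = 4
G(17) = mex{1,3,0,5,0} = 2
G_C(17) = 2.
Combined Grundy value = 0 ⊕ 1 ⊕ 2 = 3.
A winning move leaves total XOR = 0, i.e. changes one component's Grundy value g to g ⊕ X where X is the current total.
Heap A: need g' = 0⊕3 = 3. Options: 15−4→G=2, 15−6→G=2, 15−8→G=1, 15−9→G=1. Hits: 0.
Heap B: need g' = 1⊕3 = 2. Options: 7−1→G=0, 7−2→G=2. Hits: 1.
Heap C: need g' = 2⊕3 = 1. Options: 17−2→G=1, 17−3→G=3, 17−4→G=0, 17−6→G=5, 17−9→G=0. Hits: 1.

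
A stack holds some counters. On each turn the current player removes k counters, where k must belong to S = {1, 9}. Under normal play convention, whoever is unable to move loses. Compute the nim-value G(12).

0

n :  0  1  2  3  4  5  6  7  8  9 10 11 12
G :  0  1  0  1  0  1  0  1  0  1  0  1  0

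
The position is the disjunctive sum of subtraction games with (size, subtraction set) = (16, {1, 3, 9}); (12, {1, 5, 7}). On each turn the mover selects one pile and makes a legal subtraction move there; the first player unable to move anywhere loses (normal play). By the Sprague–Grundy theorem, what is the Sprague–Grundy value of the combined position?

Pile A, S = {1, 3, 9}:
G(0) = 0
G(1) = mex{0} = 1
G(2) = mex{1} = 0
G(3) = mex{0,0} = 1
G(4) = mex{1,1} = 0
G(5) = mex{0,0} = 1
G(6) = mex{1,1} = 0
G(7) = mex{0,0} = 1
G(8) = mex{1,1} = 0
G(9) = mex{0,0,0} = 1
G(10) = mex{1,1,1} = 0
G(11) = mex{0,0,0} = 1
G(12) = mex{1,1,1} = 0
G(13) = mex{0,0,0} = 1
G(14) = mex{1,1,1} = 0
G(15) = mex{0,0,0} = 1
G(16) = mex{1,1,1} = 0
G_A(16) = 0.
Pile B, S = {1, 5, 7}:
G(0) = 0
G(1) = mex{0} = 1
G(2) = mex{1} = 0
G(3) = mex{0} = 1
G(4) = mex{1} = 0
G(5) = mex{0,0} = 1
G(6) = mex{1,1} = 0
G(7) = mex{0,0,0} = 1
G(8) = mex{1,1,1} = 0
G(9) = mex{0,0,0} = 1
G(10) = mex{1,1,1} = 0
G(11) = mex{0,0,0} = 1
G(12) = mex{1,1,1} = 0
G_B(12) = 0.
Combined Grundy value = 0 ⊕ 0 = 0.

0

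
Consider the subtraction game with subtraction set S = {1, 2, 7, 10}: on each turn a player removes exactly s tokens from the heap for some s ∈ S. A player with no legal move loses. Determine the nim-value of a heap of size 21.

G(0) = 0
G(1) = mex{0} = 1
G(2) = mex{1,0} = 2
G(3) = mex{2,1} = 0
G(4) = mex{0,2} = 1
G(5) = mex{1,0} = 2
G(6) = mex{2,1} = 0
G(7) = mex{0,2,0} = 1
G(8) = mex{1,0,1} = 2
G(9) = mex{2,1,2} = 0
G(10) = mex{0,2,0,0} = 1
G(11) = mex{1,0,1,1} = 2
G(12) = mex{2,1,2,2} = 0
G(13) = mex{0,2,0,0} = 1
G(14) = mex{1,0,1,1} = 2
G(15) = mex{2,1,2,2} = 0
G(16) = mex{0,2,0,0} = 1
G(17) = mex{1,0,1,1} = 2
G(18) = mex{2,1,2,2} = 0
G(19) = mex{0,2,0,0} = 1
G(20) = mex{1,0,1,1} = 2
G(21) = mex{2,1,2,2} = 0

0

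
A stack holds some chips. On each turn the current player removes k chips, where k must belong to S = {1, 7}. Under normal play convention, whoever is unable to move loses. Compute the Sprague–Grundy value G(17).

1

n :  0  1  2  3  4  5  6  7  8  9 10 11 12 13 14 15 16 17
G :  0  1  0  1  0  1  0  1  0  1  0  1  0  1  0  1  0  1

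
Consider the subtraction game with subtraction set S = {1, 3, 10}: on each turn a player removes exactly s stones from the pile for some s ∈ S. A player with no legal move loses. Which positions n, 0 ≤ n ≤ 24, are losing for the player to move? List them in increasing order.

0, 2, 4, 6, 8, 13, 15, 17, 19, 21

n :  0  1  2  3  4  5  6  7  8  9 10 11 12 13 14 15 16 17 18 19 20 21 22 23 24
G :  0  1  0  1  0  1  0  1  0  1  2  3  2  0  1  0  1  0  1  0  1  0  1  2  3
P-positions are exactly the n with G(n) = 0.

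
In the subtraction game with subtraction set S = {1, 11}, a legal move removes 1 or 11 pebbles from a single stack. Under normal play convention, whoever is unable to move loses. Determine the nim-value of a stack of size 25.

1

n :  0  1  2  3  4  5  6  7  8  9 10 11 12 13 14 15 16 17 18 19 20 21 22 23 24 25
G :  0  1  0  1  0  1  0  1  0  1  0  1  0  1  0  1  0  1  0  1  0  1  0  1  0  1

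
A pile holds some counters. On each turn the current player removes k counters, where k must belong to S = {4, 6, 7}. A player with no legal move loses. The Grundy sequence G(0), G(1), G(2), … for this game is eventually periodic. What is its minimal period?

11

n :  0  1  2  3  4  5  6  7  8  9 10 11 12 13 14 15 16 17 18 19 20 21 22 23
G :  0  0  0  0  1  1  1  1  2  2  2  0  0  0  0  1  1  1  1  2  2  2  0  0
G(n+11) = G(n) holds for n = 0,…,6 (a full window of length max(S) = 7), so the sequence is purely periodic with period 11.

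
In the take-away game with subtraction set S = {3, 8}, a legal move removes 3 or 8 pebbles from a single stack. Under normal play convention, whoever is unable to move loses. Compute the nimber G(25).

1

G(0) = 0
G(1) = mex{} = 0
G(2) = mex{} = 0
G(3) = mex{0} = 1
G(4) = mex{0} = 1
G(5) = mex{0} = 1
G(6) = mex{1} = 0
G(7) = mex{1} = 0
G(8) = mex{1,0} = 2
G(9) = mex{0,0} = 1
G(10) = mex{0,0} = 1
G(11) = mex{2,1} = 0
G(12) = mex{1,1} = 0
G(13) = mex{1,1} = 0
G(14) = mex{0,0} = 1
G(15) = mex{0,0} = 1
G(16) = mex{0,2} = 1
G(17) = mex{1,1} = 0
G(18) = mex{1,1} = 0
G(19) = mex{1,0} = 2
G(20) = mex{0,0} = 1
G(21) = mex{0,0} = 1
G(22) = mex{2,1} = 0
G(23) = mex{1,1} = 0
G(24) = mex{1,1} = 0
G(25) = mex{0,0} = 1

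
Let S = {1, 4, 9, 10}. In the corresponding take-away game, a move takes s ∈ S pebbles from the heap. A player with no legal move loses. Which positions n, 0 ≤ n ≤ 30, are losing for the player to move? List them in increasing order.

0, 2, 5, 7, 13, 18, 20, 25

G(0) = 0
G(1) = mex{0} = 1
G(2) = mex{1} = 0
G(3) = mex{0} = 1
G(4) = mex{1,0} = 2
G(5) = mex{2,1} = 0
G(6) = mex{0,0} = 1
G(7) = mex{1,1} = 0
G(8) = mex{0,2} = 1
G(9) = mex{1,0,0} = 2
G(10) = mex{2,1,1,0} = 3
G(11) = mex{3,0,0,1} = 2
G(12) = mex{2,1,1,0} = 3
G(13) = mex{3,2,2,1} = 0
G(14) = mex{0,3,0,2} = 1
G(15) = mex{1,2,1,0} = 3
G(16) = mex{3,3,0,1} = 2
G(17) = mex{2,0,1,0} = 3
G(18) = mex{3,1,2,1} = 0
G(19) = mex{0,3,3,2} = 1
G(20) = mex{1,2,2,3} = 0
G(21) = mex{0,3,3,2} = 1
G(22) = mex{1,0,0,3} = 2
G(23) = mex{2,1,1,0} = 3
G(24) = mex{3,0,3,1} = 2
G(25) = mex{2,1,2,3} = 0
G(26) = mex{0,2,3,2} = 1
G(27) = mex{1,3,0,3} = 2
G(28) = mex{2,2,1,0} = 3
G(29) = mex{3,0,0,1} = 2
G(30) = mex{2,1,1,0} = 3
P-positions are exactly the n with G(n) = 0.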